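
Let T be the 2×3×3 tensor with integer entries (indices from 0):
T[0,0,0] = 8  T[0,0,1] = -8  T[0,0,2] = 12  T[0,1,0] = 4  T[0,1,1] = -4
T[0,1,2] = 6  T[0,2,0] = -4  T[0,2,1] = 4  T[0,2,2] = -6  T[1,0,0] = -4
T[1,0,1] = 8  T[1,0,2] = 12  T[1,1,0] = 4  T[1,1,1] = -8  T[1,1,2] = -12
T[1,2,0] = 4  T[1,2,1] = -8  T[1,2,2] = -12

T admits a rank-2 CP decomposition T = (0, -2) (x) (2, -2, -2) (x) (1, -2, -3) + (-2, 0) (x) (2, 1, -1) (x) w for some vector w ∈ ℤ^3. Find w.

Subtract the known terms from T to get the rank-1 residual R = (-2, 0) (x) (2, 1, -1) (x) w, so R[i,j,k] = a[i]·b[j]·w[k]. Pick indices with nonzero a[0]·b[0] = (-2)·(2) = -4. Only the fibre through (0,0,·) is needed: R[0,0,:] = T[0,0,:] − Σₗ aₗ[0]bₗ[0]cₗ = [8, -8, 12] − (0)·(2)·(1, -2, -3) = [8, -8, 12]. Then w[k] = R[0,0,k] / -4 for each k, giving w = [8, -8, 12] / -4 = (-2, 2, -3).

w = (-2, 2, -3)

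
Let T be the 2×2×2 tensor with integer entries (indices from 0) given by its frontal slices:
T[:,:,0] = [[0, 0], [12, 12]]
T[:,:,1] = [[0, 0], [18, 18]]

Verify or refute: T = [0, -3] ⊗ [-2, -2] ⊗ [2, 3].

Yes

Reconstruct entrywise from the claimed factors. For example, T[1,0,1] = 18 and Σₗ aₗ[1]bₗ[0]cₗ[1] = (-3)·(-2)·(3) = 18; checking all 8 entries, every one matches. The claim holds.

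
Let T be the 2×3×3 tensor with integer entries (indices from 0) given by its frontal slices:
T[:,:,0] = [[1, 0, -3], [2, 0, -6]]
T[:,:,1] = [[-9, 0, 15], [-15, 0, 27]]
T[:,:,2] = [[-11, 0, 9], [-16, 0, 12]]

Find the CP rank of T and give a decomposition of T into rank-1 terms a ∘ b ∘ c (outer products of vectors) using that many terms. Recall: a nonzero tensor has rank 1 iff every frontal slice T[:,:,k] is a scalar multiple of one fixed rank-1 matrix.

rank(T) = 2

Lower bound: the mode-3 unfolding of T (rows indexed by k, columns by (i,j) = (0,0), (0,1), (0,2), (1,0), (1,1), (1,2)) is [[1, 0, -3, 2, 0, -6], [-9, 0, 15, -15, 0, 27], [-11, 0, 9, -16, 0, 12]].
There the 2×2 minor on rows k ∈ {0, 1}, columns (i,j) ∈ {(0,0), (0,2)} is det [[1, -3], [-9, 15]] = -12 ≠ 0, so this unfolding has rank ≥ 2; CP rank is at least every unfolding rank, so rank(T) ≥ 2. (Flattening ranks never certify an upper bound on CP rank; for that we must actually write T with 2 rank-1 terms.)
Upper bound — finding two terms. Write S_k = T[:,:,k] for the frontal slices: S₀ = [[1, 0, -3], [2, 0, -6]], S₁ = [[-9, 0, 15], [-15, 0, 27]], S₂ = [[-11, 0, 9], [-16, 0, 12]].
If T = a₁ ∘ b₁ ∘ c₁ + a₂ ∘ b₂ ∘ c₂ then each S_k = c₁[k]·a₁b₁ᵀ + c₂[k]·a₂b₂ᵀ. S₀ and S₁ are linearly independent, so a₁b₁ᵀ and a₂b₂ᵀ must span the same plane of matrices: they are the rank-1 matrices of the form x·S₀ + y·S₁.
The 2×2 minor of x·S₀ + y·S₁ on rows {0,1}, columns {0,2} is 6·xy − 18·y² = 6·(x − 3·y)(y), vanishing at (x:y) = (3:1) and (1:0).
M₁ = 3·S₀ + S₁ = [[-6, 0, 6], [-9, 0, 9]] = (-3)·[2, 3][1, 0, -1]ᵀ and M₂ = S₀ = [[1, 0, -3], [2, 0, -6]] = [1, 2][1, 0, -3]ᵀ, so take a₁ = [2, 3], b₁ = [1, 0, -1], a₂ = [1, 2], b₂ = [1, 0, -3].
Each slice is an integer combination of E₁ = a₁b₁ᵀ and E₂ = a₂b₂ᵀ: S₀ = E₂, S₁ = −3·E₁ − 3·E₂, S₂ = −6·E₁ + E₂; reading off coefficients, c₁ = [0, -3, -6] and c₂ = [1, -3, 1].
Hence T = [2, 3] ∘ [1, 0, -1] ∘ [0, -3, -6] + [1, 2] ∘ [1, 0, -3] ∘ [1, -3, 1], so rank(T) ≤ 2.
These bounds meet, so rank(T) = 2.
Check entry T[0,2,0] = -3: (2)·(-1)·(0) + (1)·(-3)·(1) = -3.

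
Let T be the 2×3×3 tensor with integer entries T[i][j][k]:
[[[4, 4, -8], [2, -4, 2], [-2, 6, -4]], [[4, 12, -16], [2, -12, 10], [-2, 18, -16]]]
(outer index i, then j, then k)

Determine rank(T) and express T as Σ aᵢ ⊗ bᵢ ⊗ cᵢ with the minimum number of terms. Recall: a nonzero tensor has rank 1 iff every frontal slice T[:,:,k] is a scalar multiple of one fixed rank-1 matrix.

Lower bound: the mode-1 unfolding of T (rows indexed by i, columns by (j,k) = (0,0), (0,1), (0,2), (1,0), (1,1), (1,2), (2,0), (2,1), (2,2)) is [[4, 4, -8, 2, -4, 2, -2, 6, -4], [4, 12, -16, 2, -12, 10, -2, 18, -16]].
There the 2×2 minor on rows i ∈ {0, 1}, columns (j,k) ∈ {(0,0), (0,1)} is det [[4, 4], [4, 12]] = 32 ≠ 0, so this unfolding has rank ≥ 2; CP rank is at least every unfolding rank, so rank(T) ≥ 2. (Flattening ranks never certify an upper bound on CP rank; for that we must actually write T with 2 rank-1 terms.)
Upper bound — finding two terms. Write S_k = T[:,:,k] for the frontal slices: S₀ = [[4, 2, -2], [4, 2, -2]], S₁ = [[4, -4, 6], [12, -12, 18]], S₂ = [[-8, 2, -4], [-16, 10, -16]].
If T = a₁ ⊗ b₁ ⊗ c₁ + a₂ ⊗ b₂ ⊗ c₂ then each S_k = c₁[k]·a₁b₁ᵀ + c₂[k]·a₂b₂ᵀ. S₀ and S₁ are linearly independent, so a₁b₁ᵀ and a₂b₂ᵀ must span the same plane of matrices: they are the rank-1 matrices of the form x·S₀ + y·S₁.
The 2×2 minor of x·S₀ + y·S₁ on rows {0,1}, columns {0,1} is −48·xy = (-48)·(y)(x), vanishing at (x:y) = (1:0) and (0:1).
M₁ = S₀ = [[4, 2, -2], [4, 2, -2]] = 2·(1, 1)(2, 1, -1)ᵀ and M₂ = S₁ = [[4, -4, 6], [12, -12, 18]] = 2·(1, 3)(2, -2, 3)ᵀ, so take a₁ = (1, 1), b₁ = (2, 1, -1), a₂ = (1, 3), b₂ = (2, -2, 3).
Each slice is an integer combination of E₁ = a₁b₁ᵀ and E₂ = a₂b₂ᵀ: S₀ = 2·E₁, S₁ = 2·E₂, S₂ = −2·E₁ − 2·E₂; reading off coefficients, c₁ = (2, 0, -2) and c₂ = (0, 2, -2).
Hence T = (1, 1) ⊗ (2, 1, -1) ⊗ (2, 0, -2) + (1, 3) ⊗ (2, -2, 3) ⊗ (0, 2, -2), so rank(T) ≤ 2.
These bounds meet, so rank(T) = 2.
Check entry T[1,2,2] = -16: (1)·(-1)·(-2) + (3)·(3)·(-2) = -16.

rank(T) = 2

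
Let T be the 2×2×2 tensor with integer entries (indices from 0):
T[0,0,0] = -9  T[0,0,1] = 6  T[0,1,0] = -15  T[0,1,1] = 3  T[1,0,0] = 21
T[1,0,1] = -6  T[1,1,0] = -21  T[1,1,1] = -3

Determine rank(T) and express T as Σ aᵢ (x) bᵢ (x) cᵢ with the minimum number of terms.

rank(T) = 2

Lower bound: in the mode-2 unfolding of T (rows indexed by j, columns by (i,k)) the 2×2 minor on rows j ∈ {0, 1}, columns (i,k) ∈ {(0,0), (0,1)} is det [[-9, 6], [-15, 3]] = 63 ≠ 0, so that unfolding has rank ≥ 2 and hence rank(T) ≥ 2 (CP rank is at least every unfolding rank, though it can be larger).
Upper bound: with S_k = T[:,:,k], the two rank-1 terms a₁b₁ᵀ, a₂b₂ᵀ are the rank-1 members of the pencil x·S₀ + y·S₁.
det(x·S₀ + y·S₁) is 504·x² − 252·xy = 252·(2·x − y)(x), vanishing at (x:y) = (1:2) and (0:1).
M₁ = S₀ + 2·S₁ = [[3, -9], [9, -27]] = 3·(1, 3)(1, -3)ᵀ and M₂ = S₁ = [[6, 3], [-6, -3]] = 3·(1, -1)(2, 1)ᵀ, so take a₁ = (1, 3), b₁ = (1, -3), a₂ = (1, -1), b₂ = (2, 1).
Each slice is an integer combination of E₁ = a₁b₁ᵀ and E₂ = a₂b₂ᵀ: S₀ = 3·E₁ − 6·E₂, S₁ = 3·E₂; reading off coefficients, c₁ = (3, 0) and c₂ = (-6, 3).
Hence T = (1, 3) (x) (1, -3) (x) (3, 0) + (1, -1) (x) (2, 1) (x) (-6, 3), so rank(T) ≤ 2.
These bounds meet, so rank(T) = 2.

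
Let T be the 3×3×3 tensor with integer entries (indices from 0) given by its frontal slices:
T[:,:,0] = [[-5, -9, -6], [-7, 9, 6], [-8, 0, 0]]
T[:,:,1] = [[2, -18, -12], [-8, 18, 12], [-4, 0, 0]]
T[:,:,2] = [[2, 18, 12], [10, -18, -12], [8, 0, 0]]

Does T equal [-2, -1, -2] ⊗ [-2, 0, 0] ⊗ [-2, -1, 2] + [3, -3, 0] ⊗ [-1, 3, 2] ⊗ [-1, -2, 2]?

Reconstruct entrywise from the claimed factors. For example, T[0,0,0] = -5 and Σₗ aₗ[0]bₗ[0]cₗ[0] = (-2)·(-2)·(-2) + (3)·(-1)·(-1) = -5; checking all 27 entries, every one matches. The claim holds.

Yes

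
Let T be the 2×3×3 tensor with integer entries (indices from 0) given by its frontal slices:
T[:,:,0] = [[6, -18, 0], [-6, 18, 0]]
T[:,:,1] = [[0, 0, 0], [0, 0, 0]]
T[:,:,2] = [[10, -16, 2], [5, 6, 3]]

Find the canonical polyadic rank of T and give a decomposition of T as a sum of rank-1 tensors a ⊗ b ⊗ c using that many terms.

rank(T) = 2

Lower bound: in the mode-1 unfolding of T (rows indexed by i, columns by (j,k)) the 2×2 minor on rows i ∈ {0, 1}, columns (j,k) ∈ {(0,0), (0,2)} is det [[6, 10], [-6, 5]] = 90 ≠ 0, so that unfolding has rank ≥ 2 and hence rank(T) ≥ 2 (CP rank is at least every unfolding rank, though it can be larger).
Upper bound: with S_k = T[:,:,k], the two rank-1 terms a₁b₁ᵀ, a₂b₂ᵀ are the rank-1 members of the pencil x·S₀ + y·S₂.
The 2×2 minor of x·S₀ + y·S₂ on rows {0,1}, columns {0,1} is 210·xy + 140·y² = 70·(3·x + 2·y)(y), vanishing at (x:y) = (2:-3) and (1:0).
M₁ = 2·S₀ − 3·S₂ = [[-18, 12, -6], [-27, 18, -9]] = (-3)·[2, 3][3, -2, 1]ᵀ and M₂ = S₀ = [[6, -18, 0], [-6, 18, 0]] = 6·[1, -1][1, -3, 0]ᵀ, so take a₁ = [2, 3], b₁ = [3, -2, 1], a₂ = [1, -1], b₂ = [1, -3, 0].
Each slice is an integer combination of E₁ = a₁b₁ᵀ and E₂ = a₂b₂ᵀ: S₀ = 6·E₂, S₁ = 0, S₂ = E₁ + 4·E₂; reading off coefficients, c₁ = [0, 0, 1] and c₂ = [6, 0, 4].
Hence T = [2, 3] ⊗ [3, -2, 1] ⊗ [0, 0, 1] + [1, -1] ⊗ [1, -3, 0] ⊗ [6, 0, 4], so rank(T) ≤ 2.
These bounds meet, so rank(T) = 2.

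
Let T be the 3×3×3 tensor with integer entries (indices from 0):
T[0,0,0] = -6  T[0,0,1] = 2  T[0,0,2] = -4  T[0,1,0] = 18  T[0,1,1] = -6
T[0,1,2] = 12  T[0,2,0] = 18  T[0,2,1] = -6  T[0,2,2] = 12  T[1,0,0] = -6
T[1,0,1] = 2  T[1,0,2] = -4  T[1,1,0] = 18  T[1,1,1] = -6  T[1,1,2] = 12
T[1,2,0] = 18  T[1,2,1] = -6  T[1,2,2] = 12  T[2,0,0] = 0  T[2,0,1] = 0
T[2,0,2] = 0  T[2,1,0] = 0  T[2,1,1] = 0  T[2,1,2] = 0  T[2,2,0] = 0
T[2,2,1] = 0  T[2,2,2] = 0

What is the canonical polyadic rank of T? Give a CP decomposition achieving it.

Lower bound: T ≠ 0 (e.g. T[0,0,0] = -6), so rank(T) ≥ 1.
Upper bound: if T = a ⊗ b ⊗ c then every fibre of T is a multiple of the corresponding factor, so read the factors off the fibres through the nonzero entry T[0,0,0] = -6.
The mode-1 fibre T[:,0,0] = [-6, -6, 0] gives a = (1, 1, 0) (primitive direction); the mode-2 fibre T[0,:,0] = [-6, 18, 18] gives b = (1, -3, -3); then c[k] = T[0,0,k] / (a[0]·b[0]) = [-6, 2, -4] / 1 = (-6, 2, -4).
Expanding (1, 1, 0) ⊗ (1, -3, -3) ⊗ (-6, 2, -4) reproduces all 27 entries of T, so T = (1, 1, 0) ⊗ (1, -3, -3) ⊗ (-6, 2, -4) and rank(T) ≤ 1.
These bounds meet, so rank(T) = 1.

rank(T) = 1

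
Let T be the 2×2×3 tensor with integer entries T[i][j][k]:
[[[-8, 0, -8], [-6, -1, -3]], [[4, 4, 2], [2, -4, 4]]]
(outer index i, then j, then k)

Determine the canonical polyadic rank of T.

3

Lower bound: the mode-3 unfolding of T (rows indexed by k, columns by (i,j) = (0,0), (0,1), (1,0), (1,1)) is [[-8, -6, 4, 2], [0, -1, 4, -4], [-8, -3, 2, 4]].
There the 3×3 minor on rows k ∈ {0, 1, 2}, columns (i,j) ∈ {(0,0), (0,1), (1,0)} is det [[-8, -6, 4], [0, -1, 4], [-8, -3, 2]] = 80 ≠ 0, so this unfolding has rank ≥ 3; CP rank is at least every unfolding rank, so rank(T) ≥ 3. (This is only a lower bound: in general the CP rank may exceed every unfolding rank, so we still need to exhibit 3 rank-1 terms summing to T.)
Upper bound: T is a sum of 3 rank-1 terms, T = [0, 1] ⊗ [1, -1] ⊗ [0, 4, -2] + [1, 0] ⊗ [0, 1] ⊗ [-2, -1, 1] + [2, -1] ⊗ [2, 1] ⊗ [-2, 0, -2] (one valid choice — decompositions are not unique — normalised so each a, b is primitive with positive first nonzero entry; check it by expanding all entries), so rank(T) ≤ 3.
These bounds meet, so rank(T) = 3.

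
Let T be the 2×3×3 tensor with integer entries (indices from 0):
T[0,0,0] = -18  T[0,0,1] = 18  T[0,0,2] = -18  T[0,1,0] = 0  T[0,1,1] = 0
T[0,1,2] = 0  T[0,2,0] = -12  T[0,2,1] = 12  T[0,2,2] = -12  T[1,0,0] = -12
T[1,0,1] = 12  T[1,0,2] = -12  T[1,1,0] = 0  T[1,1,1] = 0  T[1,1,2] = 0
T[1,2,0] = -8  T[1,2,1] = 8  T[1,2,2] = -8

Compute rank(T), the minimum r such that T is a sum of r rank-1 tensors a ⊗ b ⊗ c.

1

Lower bound: T ≠ 0 (e.g. T[0,0,0] = -18), so rank(T) ≥ 1.
Upper bound: if T = a ⊗ b ⊗ c then every fibre of T is a multiple of the corresponding factor, so read the factors off the fibres through the nonzero entry T[0,0,0] = -18.
The mode-1 fibre T[:,0,0] = [-18, -12] gives a = [3, 2] (primitive direction); the mode-2 fibre T[0,:,0] = [-18, 0, -12] gives b = [3, 0, 2]; then c[k] = T[0,0,k] / (a[0]·b[0]) = [-18, 18, -18] / 9 = [-2, 2, -2].
Expanding [3, 2] ⊗ [3, 0, 2] ⊗ [-2, 2, -2] reproduces all 18 entries of T, so T = [3, 2] ⊗ [3, 0, 2] ⊗ [-2, 2, -2] and rank(T) ≤ 1.
These bounds meet, so rank(T) = 1.
Check entry T[0,0,0] = -18: (3)·(3)·(-2) = -18.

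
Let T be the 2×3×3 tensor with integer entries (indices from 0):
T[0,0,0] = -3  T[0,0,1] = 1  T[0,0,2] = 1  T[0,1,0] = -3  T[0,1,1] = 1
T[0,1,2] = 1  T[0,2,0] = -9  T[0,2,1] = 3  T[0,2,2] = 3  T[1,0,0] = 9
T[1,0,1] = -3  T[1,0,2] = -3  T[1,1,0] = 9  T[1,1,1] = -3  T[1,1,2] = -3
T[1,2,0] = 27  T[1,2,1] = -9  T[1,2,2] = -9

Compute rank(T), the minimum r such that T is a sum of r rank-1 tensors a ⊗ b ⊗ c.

Lower bound: T ≠ 0 (e.g. T[0,0,0] = -3), so rank(T) ≥ 1.
Upper bound: if T = a ⊗ b ⊗ c then every fibre of T is a multiple of the corresponding factor, so read the factors off the fibres through the nonzero entry T[0,0,0] = -3.
The mode-1 fibre T[:,0,0] = [-3, 9] gives a = [1, -3] (primitive direction); the mode-2 fibre T[0,:,0] = [-3, -3, -9] gives b = [1, 1, 3]; then c[k] = T[0,0,k] / (a[0]·b[0]) = [-3, 1, 1] / 1 = [-3, 1, 1].
Expanding [1, -3] ⊗ [1, 1, 3] ⊗ [-3, 1, 1] reproduces all 18 entries of T, so T = [1, -3] ⊗ [1, 1, 3] ⊗ [-3, 1, 1] and rank(T) ≤ 1.
These bounds meet, so rank(T) = 1.
Check entry T[0,2,0] = -9: (1)·(3)·(-3) = -9.

1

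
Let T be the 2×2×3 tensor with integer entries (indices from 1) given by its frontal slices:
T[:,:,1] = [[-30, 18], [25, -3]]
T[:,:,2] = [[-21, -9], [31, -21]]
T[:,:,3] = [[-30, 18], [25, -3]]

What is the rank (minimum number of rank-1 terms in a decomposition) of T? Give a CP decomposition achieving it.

Lower bound: the mode-1 unfolding of T (rows indexed by i, columns by (j,k) = (1,1), (1,2), (1,3), (2,1), (2,2), (2,3)) is [[-30, -21, -30, 18, -9, 18], [25, 31, 25, -3, -21, -3]].
There the 2×2 minor on rows i ∈ {1, 2}, columns (j,k) ∈ {(1,1), (1,2)} is det [[-30, -21], [25, 31]] = -405 ≠ 0, so this unfolding has rank ≥ 2; CP rank is at least every unfolding rank, so rank(T) ≥ 2. (Flattening ranks never certify an upper bound on CP rank; for that we must actually write T with 2 rank-1 terms.)
Upper bound — finding two terms. Write S_k = T[:,:,k] for the frontal slices: S₁ = [[-30, 18], [25, -3]], S₂ = [[-21, -9], [31, -21]], S₃ = [[-30, 18], [25, -3]].
If T = a₁ ⊗ b₁ ⊗ c₁ + a₂ ⊗ b₂ ⊗ c₂ then each S_k = c₁[k]·a₁b₁ᵀ + c₂[k]·a₂b₂ᵀ. S₁ and S₂ are linearly independent, so a₁b₁ᵀ and a₂b₂ᵀ must span the same plane of matrices: they are the rank-1 matrices of the form x·S₁ + y·S₂.
det(x·S₁ + y·S₂) is −360·x² + 360·xy + 720·y² = (-360)·(x − 2·y)(x + y), vanishing at (x:y) = (2:1) and (1:-1).
M₁ = 2·S₁ + S₂ = [[-81, 27], [81, -27]] = (-27)·[1, -1][3, -1]ᵀ and M₂ = S₁ − S₂ = [[-9, 27], [-6, 18]] = (-3)·[3, 2][1, -3]ᵀ, so take a₁ = [1, -1], b₁ = [3, -1], a₂ = [3, 2], b₂ = [1, -3].
Each slice is an integer combination of E₁ = a₁b₁ᵀ and E₂ = a₂b₂ᵀ: S₁ = −9·E₁ − E₂, S₂ = −9·E₁ + 2·E₂, S₃ = −9·E₁ − E₂; reading off coefficients, c₁ = [-9, -9, -9] and c₂ = [-1, 2, -1].
Hence T = [1, -1] ⊗ [3, -1] ⊗ [-9, -9, -9] + [3, 2] ⊗ [1, -3] ⊗ [-1, 2, -1], so rank(T) ≤ 2.
These bounds meet, so rank(T) = 2.

rank(T) = 2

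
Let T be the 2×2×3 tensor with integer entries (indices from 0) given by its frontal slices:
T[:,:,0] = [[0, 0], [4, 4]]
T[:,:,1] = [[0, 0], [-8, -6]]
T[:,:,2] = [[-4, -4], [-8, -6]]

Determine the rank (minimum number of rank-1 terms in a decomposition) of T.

Lower bound: the mode-3 unfolding of T (rows indexed by k, columns by (i,j) = (0,0), (0,1), (1,0), (1,1)) is [[0, 0, 4, 4], [0, 0, -8, -6], [-4, -4, -8, -6]].
There the 3×3 minor on rows k ∈ {0, 1, 2}, columns (i,j) ∈ {(0,0), (1,0), (1,1)} is det [[0, 4, 4], [0, -8, -6], [-4, -8, -6]] = -32 ≠ 0, so this unfolding has rank ≥ 3; CP rank is at least every unfolding rank, so rank(T) ≥ 3. (Flattening ranks never certify an upper bound on CP rank; for that we must actually write T with 3 rank-1 terms.)
Upper bound: T is a sum of 3 rank-1 terms, T = [0, 1] ⊗ [1, 1] ⊗ [4, -4, -4] + [0, 1] ⊗ [2, 1] ⊗ [0, -2, -2] + [1, 0] ⊗ [1, 1] ⊗ [0, 0, -4] (one valid choice — decompositions are not unique — normalised so each a, b is primitive with positive first nonzero entry; check it by expanding all entries), so rank(T) ≤ 3.
These bounds meet, so rank(T) = 3.
Check entry T[0,1,1] = 0: (0)·(1)·(-4) + (0)·(1)·(-2) + (1)·(1)·(0) = 0.

3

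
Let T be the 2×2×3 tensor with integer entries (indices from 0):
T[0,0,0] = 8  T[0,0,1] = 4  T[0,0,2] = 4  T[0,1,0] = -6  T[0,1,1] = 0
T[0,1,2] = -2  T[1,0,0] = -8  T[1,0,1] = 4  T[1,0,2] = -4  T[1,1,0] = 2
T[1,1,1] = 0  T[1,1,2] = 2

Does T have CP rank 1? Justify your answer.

No

The mode-3 unfolding of T (rows indexed by k, columns by (i,j) = (0,0), (0,1), (1,0), (1,1)) is [[8, -6, -8, 2], [4, 0, 4, 0], [4, -2, -4, 2]].
There the 3×3 minor on rows k ∈ {0, 1, 2}, columns (i,j) ∈ {(0,0), (0,1), (1,0)} is det [[8, -6, -8], [4, 0, 4], [4, -2, -4]] = -64 ≠ 0, so this unfolding has rank ≥ 3; CP rank is at least every unfolding rank, so rank(T) ≥ 3.
In particular rank(T) ≥ 3 > 1, so T is not rank-1.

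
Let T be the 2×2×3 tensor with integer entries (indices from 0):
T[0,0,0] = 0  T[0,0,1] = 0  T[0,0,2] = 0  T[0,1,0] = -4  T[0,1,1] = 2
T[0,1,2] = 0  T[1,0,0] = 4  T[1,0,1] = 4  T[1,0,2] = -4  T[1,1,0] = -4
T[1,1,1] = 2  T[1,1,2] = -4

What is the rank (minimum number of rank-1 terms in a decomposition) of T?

Lower bound: the mode-3 unfolding of T (rows indexed by k, columns by (i,j) = (0,0), (0,1), (1,0), (1,1)) is [[0, -4, 4, -4], [0, 2, 4, 2], [0, 0, -4, -4]].
There the 3×3 minor on rows k ∈ {0, 1, 2}, columns (i,j) ∈ {(0,1), (1,0), (1,1)} is det [[-4, 4, -4], [2, 4, 2], [0, -4, -4]] = 96 ≠ 0, so this unfolding has rank ≥ 3; CP rank is at least every unfolding rank, so rank(T) ≥ 3. (This is only a lower bound: in general the CP rank may exceed every unfolding rank, so we still need to exhibit 3 rank-1 terms summing to T.)
Upper bound: T is a sum of 3 rank-1 terms, T = [0, 1] ⊗ [1, 1] ⊗ [4, 4, -4] + [1, 2] ⊗ [0, 1] ⊗ [-4, -2, 0] + [2, 1] ⊗ [0, 1] ⊗ [0, 2, 0] (written with every a and b primitive with positive leading entry and the scale carried by c; CP decompositions are not unique, and this one is verified by expanding entrywise), so rank(T) ≤ 3.
These bounds meet, so rank(T) = 3.

3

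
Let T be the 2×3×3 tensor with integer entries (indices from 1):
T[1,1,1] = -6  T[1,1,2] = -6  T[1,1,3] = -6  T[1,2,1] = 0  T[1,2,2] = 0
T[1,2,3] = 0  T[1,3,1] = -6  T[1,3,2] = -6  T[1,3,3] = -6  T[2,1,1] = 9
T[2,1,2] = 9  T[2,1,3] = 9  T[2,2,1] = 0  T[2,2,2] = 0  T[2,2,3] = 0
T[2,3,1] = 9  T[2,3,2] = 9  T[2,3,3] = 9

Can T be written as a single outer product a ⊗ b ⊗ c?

Yes

If T = a ⊗ b ⊗ c then every fibre of T is a multiple of the corresponding factor, so read the factors off the fibres through the nonzero entry T[1,1,1] = -6.
The mode-1 fibre T[:,1,1] = [-6, 9] gives a = (2, -3) (primitive direction); the mode-2 fibre T[1,:,1] = [-6, 0, -6] gives b = (1, 0, 1); then c[k] = T[1,1,k] / (a[1]·b[1]) = [-6, -6, -6] / 2 = (-3, -3, -3).
Expanding (2, -3) ⊗ (1, 0, 1) ⊗ (-3, -3, -3) reproduces all 18 entries of T, so T = (2, -3) ⊗ (1, 0, 1) ⊗ (-3, -3, -3) and rank(T) ≤ 1.
Equivalently every frontal slice T[:,:,k] is c[k] times the rank-1 matrix (2, -3) ⊗ (1, 0, 1). So T has rank 1 (it is nonzero).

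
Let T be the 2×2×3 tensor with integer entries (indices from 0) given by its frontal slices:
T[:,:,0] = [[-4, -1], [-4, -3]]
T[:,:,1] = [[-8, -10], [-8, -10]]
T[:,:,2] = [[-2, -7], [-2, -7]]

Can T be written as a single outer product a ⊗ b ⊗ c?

The mode-3 unfolding of T (rows indexed by k, columns by (i,j) = (0,0), (0,1), (1,0), (1,1)) is [[-4, -1, -4, -3], [-8, -10, -8, -10], [-2, -7, -2, -7]].
There the 3×3 minor on rows k ∈ {0, 1, 2}, columns (i,j) ∈ {(0,0), (0,1), (1,1)} is det [[-4, -1, -3], [-8, -10, -10], [-2, -7, -7]] = -72 ≠ 0, so this unfolding has rank ≥ 3; CP rank is at least every unfolding rank, so rank(T) ≥ 3.
In particular rank(T) ≥ 3 > 1, so T is not rank-1.

No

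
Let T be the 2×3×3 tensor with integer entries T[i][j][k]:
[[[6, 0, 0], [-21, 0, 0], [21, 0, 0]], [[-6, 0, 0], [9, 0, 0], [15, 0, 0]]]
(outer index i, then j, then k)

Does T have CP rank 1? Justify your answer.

No

The mode-1 unfolding of T (rows indexed by i, columns by (j,k) = (0,0), (0,1), (0,2), (1,0), (1,1), (1,2), (2,0), (2,1), (2,2)) is [[6, 0, 0, -21, 0, 0, 21, 0, 0], [-6, 0, 0, 9, 0, 0, 15, 0, 0]].
There the 2×2 minor on rows i ∈ {0, 1}, columns (j,k) ∈ {(0,0), (1,0)} is det [[6, -21], [-6, 9]] = -72 ≠ 0, so this unfolding has rank ≥ 2; CP rank is at least every unfolding rank, so rank(T) ≥ 2.
In particular rank(T) ≥ 2 > 1, so T is not rank-1.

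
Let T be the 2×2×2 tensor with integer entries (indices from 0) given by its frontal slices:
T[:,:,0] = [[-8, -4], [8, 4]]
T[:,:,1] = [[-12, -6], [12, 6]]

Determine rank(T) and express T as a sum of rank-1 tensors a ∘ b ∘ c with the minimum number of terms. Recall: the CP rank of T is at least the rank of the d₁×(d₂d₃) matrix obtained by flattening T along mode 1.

rank(T) = 1

Lower bound: T ≠ 0 (e.g. T[0,0,0] = -8), so rank(T) ≥ 1.
Upper bound: if T = a ∘ b ∘ c then every fibre of T is a multiple of the corresponding factor, so read the factors off the fibres through the nonzero entry T[0,0,0] = -8.
The mode-1 fibre T[:,0,0] = [-8, 8] gives a = (1, -1) (primitive direction); the mode-2 fibre T[0,:,0] = [-8, -4] gives b = (2, 1); then c[k] = T[0,0,k] / (a[0]·b[0]) = [-8, -12] / 2 = (-4, -6).
Expanding (1, -1) ∘ (2, 1) ∘ (-4, -6) reproduces all 8 entries of T, so T = (1, -1) ∘ (2, 1) ∘ (-4, -6) and rank(T) ≤ 1.
These bounds meet, so rank(T) = 1.
Check entry T[0,0,0] = -8: (1)·(2)·(-4) = -8.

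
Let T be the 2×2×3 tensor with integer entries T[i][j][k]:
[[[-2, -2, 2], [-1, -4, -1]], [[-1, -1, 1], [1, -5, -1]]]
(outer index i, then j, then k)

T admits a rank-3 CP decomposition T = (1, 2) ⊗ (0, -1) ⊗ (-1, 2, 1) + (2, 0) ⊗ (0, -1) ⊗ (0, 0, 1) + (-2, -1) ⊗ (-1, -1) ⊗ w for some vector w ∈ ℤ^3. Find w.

w = (-1, -1, 1)

Subtract the known terms from T to get the rank-1 residual R = (-2, -1) ⊗ (-1, -1) ⊗ w, so R[i,j,k] = a[i]·b[j]·w[k]. Pick indices with nonzero a[0]·b[0] = (-2)·(-1) = 2. Only the fibre through (0,0,·) is needed: R[0,0,:] = T[0,0,:] − Σₗ aₗ[0]bₗ[0]cₗ = [-2, -2, 2] − (1)·(0)·(-1, 2, 1) − (2)·(0)·(0, 0, 1) = [-2, -2, 2]. Then w[k] = R[0,0,k] / 2 for each k, giving w = [-2, -2, 2] / 2 = (-1, -1, 1).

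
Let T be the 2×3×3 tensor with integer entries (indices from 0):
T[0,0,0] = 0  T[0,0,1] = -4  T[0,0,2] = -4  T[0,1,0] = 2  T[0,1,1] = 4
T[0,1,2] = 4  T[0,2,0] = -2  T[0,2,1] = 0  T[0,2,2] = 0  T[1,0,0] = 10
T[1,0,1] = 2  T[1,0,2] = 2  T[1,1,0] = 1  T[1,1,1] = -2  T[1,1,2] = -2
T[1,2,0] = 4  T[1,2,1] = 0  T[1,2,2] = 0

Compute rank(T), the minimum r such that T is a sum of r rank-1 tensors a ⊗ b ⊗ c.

3

Lower bound: the mode-2 unfolding of T (rows indexed by j, columns by (i,k) = (0,0), (0,1), (0,2), (1,0), (1,1), (1,2)) is [[0, -4, -4, 10, 2, 2], [2, 4, 4, 1, -2, -2], [-2, 0, 0, 4, 0, 0]].
There the 3×3 minor on rows j ∈ {0, 1, 2}, columns (i,k) ∈ {(0,0), (0,1), (1,0)} is det [[0, -4, 10], [2, 4, 1], [-2, 0, 4]] = 120 ≠ 0, so this unfolding has rank ≥ 3; CP rank is at least every unfolding rank, so rank(T) ≥ 3. (Flattening ranks never certify an upper bound on CP rank; for that we must actually write T with 3 rank-1 terms.)
Upper bound: T is a sum of 3 rank-1 terms, T = [1, -2] ⊗ [2, 0, 1] ⊗ [-2, 0, 0] + [2, -1] ⊗ [1, -1, 0] ⊗ [0, -2, -2] + [2, 1] ⊗ [2, 1, 0] ⊗ [1, 0, 0] (one valid choice — decompositions are not unique — normalised so each a, b is primitive with positive first nonzero entry; check it by expanding all entries), so rank(T) ≤ 3.
These bounds meet, so rank(T) = 3.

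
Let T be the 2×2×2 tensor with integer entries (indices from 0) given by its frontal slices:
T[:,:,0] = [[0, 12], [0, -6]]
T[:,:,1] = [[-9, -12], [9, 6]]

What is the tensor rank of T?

Lower bound: the mode-1 unfolding of T (rows indexed by i, columns by (j,k) = (0,0), (0,1), (1,0), (1,1)) is [[0, -9, 12, -12], [0, 9, -6, 6]].
There the 2×2 minor on rows i ∈ {0, 1}, columns (j,k) ∈ {(0,1), (1,0)} is det [[-9, 12], [9, -6]] = -54 ≠ 0, so this unfolding has rank ≥ 2; CP rank is at least every unfolding rank, so rank(T) ≥ 2. (This is only a lower bound: in general the CP rank may exceed every unfolding rank, so we still need to exhibit 2 rank-1 terms summing to T.)
Upper bound — finding two terms. Write S_k = T[:,:,k] for the frontal slices: S₀ = [[0, 12], [0, -6]], S₁ = [[-9, -12], [9, 6]].
If T = a₁ ⊗ b₁ ⊗ c₁ + a₂ ⊗ b₂ ⊗ c₂ then each S_k = c₁[k]·a₁b₁ᵀ + c₂[k]·a₂b₂ᵀ. S₀ and S₁ are linearly independent, so a₁b₁ᵀ and a₂b₂ᵀ must span the same plane of matrices: they are the rank-1 matrices of the form x·S₀ + y·S₁.
det(x·S₀ + y·S₁) is −54·xy + 54·y² = (-54)·(x − y)(y), vanishing at (x:y) = (1:1) and (1:0).
M₁ = S₀ + S₁ = [[-9, 0], [9, 0]] = (-9)·[1, -1][1, 0]ᵀ and M₂ = S₀ = [[0, 12], [0, -6]] = 6·[2, -1][0, 1]ᵀ, so take a₁ = [1, -1], b₁ = [1, 0], a₂ = [2, -1], b₂ = [0, 1].
Each slice is an integer combination of E₁ = a₁b₁ᵀ and E₂ = a₂b₂ᵀ: S₀ = 6·E₂, S₁ = −9·E₁ − 6·E₂; reading off coefficients, c₁ = [0, -9] and c₂ = [6, -6].
Hence T = [1, -1] ⊗ [1, 0] ⊗ [0, -9] + [2, -1] ⊗ [0, 1] ⊗ [6, -6], so rank(T) ≤ 2.
These bounds meet, so rank(T) = 2.

2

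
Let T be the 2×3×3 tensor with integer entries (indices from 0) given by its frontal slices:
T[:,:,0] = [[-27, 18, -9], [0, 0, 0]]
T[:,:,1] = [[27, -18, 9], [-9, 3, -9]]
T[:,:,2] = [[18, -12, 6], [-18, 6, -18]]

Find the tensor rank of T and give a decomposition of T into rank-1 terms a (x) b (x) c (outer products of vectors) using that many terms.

Lower bound: in the mode-3 unfolding of T (rows indexed by k, columns by (i,j)) the 2×2 minor on rows k ∈ {0, 1}, columns (i,j) ∈ {(0,0), (1,0)} is det [[-27, 0], [27, -9]] = 243 ≠ 0, so that unfolding has rank ≥ 2 and hence rank(T) ≥ 2 (CP rank is at least every unfolding rank, though it can be larger).
Upper bound: with S_k = T[:,:,k], the two rank-1 terms a₁b₁ᵀ, a₂b₂ᵀ are the rank-1 members of the pencil x·S₀ + y·S₁.
The 2×2 minor of x·S₀ + y·S₁ on rows {0,1}, columns {0,1} is 81·xy − 81·y² = 81·(x − y)(y), vanishing at (x:y) = (1:1) and (1:0).
M₁ = S₀ + S₁ = [[0, 0, 0], [-9, 3, -9]] = (-3)·[0, 1][3, -1, 3]ᵀ and M₂ = S₀ = [[-27, 18, -9], [0, 0, 0]] = (-9)·[1, 0][3, -2, 1]ᵀ, so take a₁ = [0, 1], b₁ = [3, -1, 3], a₂ = [1, 0], b₂ = [3, -2, 1].
Each slice is an integer combination of E₁ = a₁b₁ᵀ and E₂ = a₂b₂ᵀ: S₀ = −9·E₂, S₁ = −3·E₁ + 9·E₂, S₂ = −6·E₁ + 6·E₂; reading off coefficients, c₁ = [0, -3, -6] and c₂ = [-9, 9, 6].
Hence T = [0, 1] (x) [3, -1, 3] (x) [0, -3, -6] + [1, 0] (x) [3, -2, 1] (x) [-9, 9, 6], so rank(T) ≤ 2.
These bounds meet, so rank(T) = 2.

rank(T) = 2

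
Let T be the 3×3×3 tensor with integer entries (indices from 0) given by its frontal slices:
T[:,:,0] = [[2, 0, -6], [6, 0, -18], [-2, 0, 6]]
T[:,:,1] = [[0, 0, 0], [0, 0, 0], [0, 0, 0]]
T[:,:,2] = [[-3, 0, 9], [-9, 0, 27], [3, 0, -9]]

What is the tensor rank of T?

1

Lower bound: T ≠ 0 (e.g. T[0,0,0] = 2), so rank(T) ≥ 1.
Upper bound: the mode-1 fibre T[:,0,0] = [2, 6, -2] gives a = (1, 3, -1) (primitive direction); the mode-2 fibre T[0,:,0] = [2, 0, -6] gives b = (1, 0, -3); then c[k] = T[0,0,k] / (a[0]·b[0]) = [2, 0, -3] / 1 = (2, 0, -3).
Expanding (1, 3, -1) ⊗ (1, 0, -3) ⊗ (2, 0, -3) reproduces all 27 entries of T, so T = (1, 3, -1) ⊗ (1, 0, -3) ⊗ (2, 0, -3) and rank(T) ≤ 1.
These bounds meet, so rank(T) = 1.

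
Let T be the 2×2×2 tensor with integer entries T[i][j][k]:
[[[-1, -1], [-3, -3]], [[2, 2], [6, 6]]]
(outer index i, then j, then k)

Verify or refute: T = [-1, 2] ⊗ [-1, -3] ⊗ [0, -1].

No

Reconstruct entry (0,0,0) from the claimed factors: Σₗ aₗ[0]bₗ[0]cₗ[0] = (-1)·(-1)·(0) = 0, but T[0,0,0] = -1. The claim is false.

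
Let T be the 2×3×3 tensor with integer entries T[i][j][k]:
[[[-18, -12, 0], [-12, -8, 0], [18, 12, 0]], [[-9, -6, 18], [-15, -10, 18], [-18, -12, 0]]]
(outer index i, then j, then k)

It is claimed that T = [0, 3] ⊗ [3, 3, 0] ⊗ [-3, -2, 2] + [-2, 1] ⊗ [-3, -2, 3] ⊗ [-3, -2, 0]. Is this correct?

Reconstruct entry (1,0,0) from the claimed factors: Σₗ aₗ[1]bₗ[0]cₗ[0] = (3)·(3)·(-3) + (1)·(-3)·(-3) = -18, but T[1,0,0] = -9. The claim is false.

No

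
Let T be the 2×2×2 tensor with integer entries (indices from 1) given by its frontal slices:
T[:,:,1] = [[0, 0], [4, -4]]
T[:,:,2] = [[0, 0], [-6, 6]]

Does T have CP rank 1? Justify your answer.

Yes

The mode-1 fibre T[:,1,1] = [0, 4] gives a = [0, 1] (primitive direction); the mode-2 fibre T[2,:,1] = [4, -4] gives b = [1, -1]; then c[k] = T[2,1,k] / (a[2]·b[1]) = [4, -6] / 1 = [4, -6].
Expanding [0, 1] ⊗ [1, -1] ⊗ [4, -6] reproduces all 8 entries of T, so T = [0, 1] ⊗ [1, -1] ⊗ [4, -6] and rank(T) ≤ 1.
Equivalently every frontal slice T[:,:,k] is c[k] times the rank-1 matrix [0, 1] ⊗ [1, -1]. So T has rank 1 (it is nonzero).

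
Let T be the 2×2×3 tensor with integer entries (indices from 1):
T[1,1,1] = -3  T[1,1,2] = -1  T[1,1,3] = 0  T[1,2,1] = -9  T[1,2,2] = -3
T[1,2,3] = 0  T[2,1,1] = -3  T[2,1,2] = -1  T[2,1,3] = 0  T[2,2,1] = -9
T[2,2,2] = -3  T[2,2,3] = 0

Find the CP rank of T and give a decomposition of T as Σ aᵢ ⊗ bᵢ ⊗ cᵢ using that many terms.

Lower bound: T ≠ 0 (e.g. T[1,1,1] = -3), so rank(T) ≥ 1.
Upper bound: the mode-1 fibre T[:,1,1] = [-3, -3] gives a = [1, 1] (primitive direction); the mode-2 fibre T[1,:,1] = [-3, -9] gives b = [1, 3]; then c[k] = T[1,1,k] / (a[1]·b[1]) = [-3, -1, 0] / 1 = [-3, -1, 0].
Expanding [1, 1] ⊗ [1, 3] ⊗ [-3, -1, 0] reproduces all 12 entries of T, so T = [1, 1] ⊗ [1, 3] ⊗ [-3, -1, 0] and rank(T) ≤ 1.
These bounds meet, so rank(T) = 1.

rank(T) = 1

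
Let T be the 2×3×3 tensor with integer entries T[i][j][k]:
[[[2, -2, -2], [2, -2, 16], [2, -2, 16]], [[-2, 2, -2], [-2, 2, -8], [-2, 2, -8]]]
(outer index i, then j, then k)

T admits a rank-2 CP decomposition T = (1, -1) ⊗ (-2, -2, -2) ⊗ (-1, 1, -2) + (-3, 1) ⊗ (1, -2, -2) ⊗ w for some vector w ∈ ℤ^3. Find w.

w = (0, 0, 2)

Subtract the known terms from T to get the rank-1 residual R = (-3, 1) ⊗ (1, -2, -2) ⊗ w, so R[i,j,k] = a[i]·b[j]·w[k]. Pick indices with nonzero a[0]·b[0] = (-3)·(1) = -3. Only the fibre through (0,0,·) is needed: R[0,0,:] = T[0,0,:] − Σₗ aₗ[0]bₗ[0]cₗ = [2, -2, -2] − (1)·(-2)·(-1, 1, -2) = [0, 0, -6]. Then w[k] = R[0,0,k] / -3 for each k, giving w = [0, 0, -6] / -3 = (0, 0, 2).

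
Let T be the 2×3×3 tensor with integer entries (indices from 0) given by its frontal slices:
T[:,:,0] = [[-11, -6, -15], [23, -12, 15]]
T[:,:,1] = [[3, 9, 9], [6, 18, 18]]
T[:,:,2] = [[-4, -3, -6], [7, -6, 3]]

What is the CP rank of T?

Lower bound: the mode-2 unfolding of T (rows indexed by j, columns by (i,k) = (0,0), (0,1), (0,2), (1,0), (1,1), (1,2)) is [[-11, 3, -4, 23, 6, 7], [-6, 9, -3, -12, 18, -6], [-15, 9, -6, 15, 18, 3]].
There the 2×2 minor on rows j ∈ {0, 1}, columns (i,k) ∈ {(0,0), (0,1)} is det [[-11, 3], [-6, 9]] = -81 ≠ 0, so this unfolding has rank ≥ 2; CP rank is at least every unfolding rank, so rank(T) ≥ 2. (Unfolding ranks only ever bound the CP rank from below — rank(T) can be strictly larger than all of them — so the matching upper bound has to come from an explicit 2-term decomposition.)
Upper bound — finding two terms. Write S_k = T[:,:,k] for the frontal slices: S₀ = [[-11, -6, -15], [23, -12, 15]], S₁ = [[3, 9, 9], [6, 18, 18]], S₂ = [[-4, -3, -6], [7, -6, 3]].
If T = a₁ ⊗ b₁ ⊗ c₁ + a₂ ⊗ b₂ ⊗ c₂ then each S_k = c₁[k]·a₁b₁ᵀ + c₂[k]·a₂b₂ᵀ. S₀ and S₁ are linearly independent, so a₁b₁ᵀ and a₂b₂ᵀ must span the same plane of matrices: they are the rank-1 matrices of the form x·S₀ + y·S₁.
The 2×2 minor of x·S₀ + y·S₁ on rows {0,1}, columns {0,1} is 270·x² − 405·xy = 135·(2·x − 3·y)(x), vanishing at (x:y) = (3:2) and (0:1).
M₁ = 3·S₀ + 2·S₁ = [[-27, 0, -27], [81, 0, 81]] = (-27)·(1, -3)(1, 0, 1)ᵀ and M₂ = S₁ = [[3, 9, 9], [6, 18, 18]] = 3·(1, 2)(1, 3, 3)ᵀ, so take a₁ = (1, -3), b₁ = (1, 0, 1), a₂ = (1, 2), b₂ = (1, 3, 3).
Each slice is an integer combination of E₁ = a₁b₁ᵀ and E₂ = a₂b₂ᵀ: S₀ = −9·E₁ − 2·E₂, S₁ = 3·E₂, S₂ = −3·E₁ − E₂; reading off coefficients, c₁ = (-9, 0, -3) and c₂ = (-2, 3, -1).
Hence T = (1, -3) ⊗ (1, 0, 1) ⊗ (-9, 0, -3) + (1, 2) ⊗ (1, 3, 3) ⊗ (-2, 3, -1), so rank(T) ≤ 2.
These bounds meet, so rank(T) = 2.

2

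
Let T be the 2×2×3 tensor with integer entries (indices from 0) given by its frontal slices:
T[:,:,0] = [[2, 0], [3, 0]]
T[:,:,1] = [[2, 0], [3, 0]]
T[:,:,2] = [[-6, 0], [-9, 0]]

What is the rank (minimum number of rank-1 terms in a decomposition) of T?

Lower bound: T ≠ 0 (e.g. T[0,0,0] = 2), so rank(T) ≥ 1.
Upper bound: the mode-1 fibre T[:,0,0] = [2, 3] gives a = [2, 3] (primitive direction); the mode-2 fibre T[0,:,0] = [2, 0] gives b = [1, 0]; then c[k] = T[0,0,k] / (a[0]·b[0]) = [2, 2, -6] / 2 = [1, 1, -3].
Expanding [2, 3] ⊗ [1, 0] ⊗ [1, 1, -3] reproduces all 12 entries of T, so T = [2, 3] ⊗ [1, 0] ⊗ [1, 1, -3] and rank(T) ≤ 1.
These bounds meet, so rank(T) = 1.

1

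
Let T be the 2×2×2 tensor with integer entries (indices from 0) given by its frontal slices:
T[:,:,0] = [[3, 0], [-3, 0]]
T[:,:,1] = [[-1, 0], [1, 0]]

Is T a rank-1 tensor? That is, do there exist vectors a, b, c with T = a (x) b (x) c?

Yes

If T = a (x) b (x) c then every fibre of T is a multiple of the corresponding factor, so read the factors off the fibres through the nonzero entry T[0,0,0] = 3.
The mode-1 fibre T[:,0,0] = [3, -3] gives a = [1, -1] (primitive direction); the mode-2 fibre T[0,:,0] = [3, 0] gives b = [1, 0]; then c[k] = T[0,0,k] / (a[0]·b[0]) = [3, -1] / 1 = [3, -1].
Expanding [1, -1] (x) [1, 0] (x) [3, -1] reproduces all 8 entries of T, so T = [1, -1] (x) [1, 0] (x) [3, -1] and rank(T) ≤ 1.
Equivalently every frontal slice T[:,:,k] is c[k] times the rank-1 matrix [1, -1] (x) [1, 0]. So T has rank 1 (it is nonzero).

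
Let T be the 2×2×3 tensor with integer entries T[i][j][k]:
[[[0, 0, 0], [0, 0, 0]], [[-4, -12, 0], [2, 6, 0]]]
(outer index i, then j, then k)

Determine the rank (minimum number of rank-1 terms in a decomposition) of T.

1

Lower bound: T ≠ 0 (e.g. T[1,0,0] = -4), so rank(T) ≥ 1.
Upper bound: the mode-1 fibre T[:,0,0] = [0, -4] gives a = [0, 1] (primitive direction); the mode-2 fibre T[1,:,0] = [-4, 2] gives b = [2, -1]; then c[k] = T[1,0,k] / (a[1]·b[0]) = [-4, -12, 0] / 2 = [-2, -6, 0].
Expanding [0, 1] ∘ [2, -1] ∘ [-2, -6, 0] reproduces all 12 entries of T, so T = [0, 1] ∘ [2, -1] ∘ [-2, -6, 0] and rank(T) ≤ 1.
These bounds meet, so rank(T) = 1.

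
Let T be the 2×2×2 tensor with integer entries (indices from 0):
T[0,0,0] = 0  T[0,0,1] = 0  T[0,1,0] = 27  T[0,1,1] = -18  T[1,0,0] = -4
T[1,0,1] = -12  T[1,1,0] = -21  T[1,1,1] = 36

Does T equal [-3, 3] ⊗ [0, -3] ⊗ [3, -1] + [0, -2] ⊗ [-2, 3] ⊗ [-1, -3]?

Reconstruct entry (0,1,1) from the claimed factors: Σₗ aₗ[0]bₗ[1]cₗ[1] = (-3)·(-3)·(-1) + (0)·(3)·(-3) = -9, but T[0,1,1] = -18. The claim is false.

No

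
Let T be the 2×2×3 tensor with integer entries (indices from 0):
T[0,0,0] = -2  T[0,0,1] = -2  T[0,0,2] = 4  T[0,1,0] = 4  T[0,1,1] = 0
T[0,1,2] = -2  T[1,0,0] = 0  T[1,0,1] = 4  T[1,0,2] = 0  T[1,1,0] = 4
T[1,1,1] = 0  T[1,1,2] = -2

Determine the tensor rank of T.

3

Lower bound: in the mode-3 unfolding of T (rows indexed by k, columns by (i,j)) the 3×3 minor on rows k ∈ {0, 1, 2}, columns (i,j) ∈ {(0,0), (0,1), (1,0)} is det [[-2, 4, 0], [-2, 0, 4], [4, -2, 0]] = 48 ≠ 0, so that unfolding has rank ≥ 3 and hence rank(T) ≥ 3 (CP rank is at least every unfolding rank, though it can be larger).
Upper bound: T is a sum of 3 rank-1 terms, T = [1, 0] ⊗ [1, 0] ⊗ [2, -4, 2] + [1, 1] ⊗ [2, -1] ⊗ [-4, 0, 2] + [1, 2] ⊗ [1, 0] ⊗ [4, 2, -2] (written with every a and b primitive with positive leading entry and the scale carried by c; CP decompositions are not unique, and this one is verified by expanding entrywise), so rank(T) ≤ 3.
These bounds meet, so rank(T) = 3.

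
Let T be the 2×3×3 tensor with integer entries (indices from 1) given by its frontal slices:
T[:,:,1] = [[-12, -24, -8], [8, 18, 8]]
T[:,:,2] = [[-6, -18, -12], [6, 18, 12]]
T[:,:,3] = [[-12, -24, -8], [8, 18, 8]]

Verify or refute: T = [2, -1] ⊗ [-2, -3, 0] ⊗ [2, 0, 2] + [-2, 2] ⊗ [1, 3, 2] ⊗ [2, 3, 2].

Yes

Reconstruct entrywise from the claimed factors. For example, T[1,2,3] = -24 and Σₗ aₗ[1]bₗ[2]cₗ[3] = (2)·(-3)·(2) + (-2)·(3)·(2) = -24; checking all 18 entries, every one matches. The claim holds.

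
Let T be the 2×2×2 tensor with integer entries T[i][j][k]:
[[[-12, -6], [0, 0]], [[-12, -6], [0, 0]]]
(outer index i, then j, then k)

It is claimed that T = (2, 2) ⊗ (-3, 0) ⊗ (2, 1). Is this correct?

Yes

Reconstruct entrywise from the claimed factors. For example, T[0,1,0] = 0 and Σₗ aₗ[0]bₗ[1]cₗ[0] = (2)·(0)·(2) = 0; checking all 8 entries, every one matches. The claim holds.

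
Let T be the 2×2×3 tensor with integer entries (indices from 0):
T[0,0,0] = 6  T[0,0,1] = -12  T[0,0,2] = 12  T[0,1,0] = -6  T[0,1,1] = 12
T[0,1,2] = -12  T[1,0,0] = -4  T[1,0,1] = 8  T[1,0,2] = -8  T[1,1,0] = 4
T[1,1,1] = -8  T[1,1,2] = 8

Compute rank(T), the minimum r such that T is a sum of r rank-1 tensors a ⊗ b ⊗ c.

Lower bound: T ≠ 0 (e.g. T[0,0,0] = 6), so rank(T) ≥ 1.
Upper bound: if T = a ⊗ b ⊗ c then every fibre of T is a multiple of the corresponding factor, so read the factors off the fibres through the nonzero entry T[0,0,0] = 6.
The mode-1 fibre T[:,0,0] = [6, -4] gives a = [3, -2] (primitive direction); the mode-2 fibre T[0,:,0] = [6, -6] gives b = [1, -1]; then c[k] = T[0,0,k] / (a[0]·b[0]) = [6, -12, 12] / 3 = [2, -4, 4].
Expanding [3, -2] ⊗ [1, -1] ⊗ [2, -4, 4] reproduces all 12 entries of T, so T = [3, -2] ⊗ [1, -1] ⊗ [2, -4, 4] and rank(T) ≤ 1.
These bounds meet, so rank(T) = 1.

1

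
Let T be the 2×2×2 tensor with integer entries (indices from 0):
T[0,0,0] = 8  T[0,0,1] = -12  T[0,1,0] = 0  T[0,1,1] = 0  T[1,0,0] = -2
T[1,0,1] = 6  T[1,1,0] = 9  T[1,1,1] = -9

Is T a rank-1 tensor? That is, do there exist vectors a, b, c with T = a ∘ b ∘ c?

No

The mode-1 unfolding of T (rows indexed by i, columns by (j,k) = (0,0), (0,1), (1,0), (1,1)) is [[8, -12, 0, 0], [-2, 6, 9, -9]].
There the 2×2 minor on rows i ∈ {0, 1}, columns (j,k) ∈ {(0,0), (0,1)} is det [[8, -12], [-2, 6]] = 24 ≠ 0, so this unfolding has rank ≥ 2; CP rank is at least every unfolding rank, so rank(T) ≥ 2.
In particular rank(T) ≥ 2 > 1, so T is not rank-1.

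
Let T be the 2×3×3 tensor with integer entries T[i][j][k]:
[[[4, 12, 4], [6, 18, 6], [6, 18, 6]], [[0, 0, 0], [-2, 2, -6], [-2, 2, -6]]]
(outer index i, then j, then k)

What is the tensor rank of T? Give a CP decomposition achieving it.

Lower bound: the mode-2 unfolding of T (rows indexed by j, columns by (i,k) = (0,0), (0,1), (0,2), (1,0), (1,1), (1,2)) is [[4, 12, 4, 0, 0, 0], [6, 18, 6, -2, 2, -6], [6, 18, 6, -2, 2, -6]].
There the 2×2 minor on rows j ∈ {0, 1}, columns (i,k) ∈ {(0,0), (1,0)} is det [[4, 0], [6, -2]] = -8 ≠ 0, so this unfolding has rank ≥ 2; CP rank is at least every unfolding rank, so rank(T) ≥ 2. (Unfolding ranks only ever bound the CP rank from below — rank(T) can be strictly larger than all of them — so the matching upper bound has to come from an explicit 2-term decomposition.)
Upper bound — finding two terms. Write S_k = T[:,:,k] for the frontal slices: S₀ = [[4, 6, 6], [0, -2, -2]], S₁ = [[12, 18, 18], [0, 2, 2]], S₂ = [[4, 6, 6], [0, -6, -6]].
If T = a₁ ⊗ b₁ ⊗ c₁ + a₂ ⊗ b₂ ⊗ c₂ then each S_k = c₁[k]·a₁b₁ᵀ + c₂[k]·a₂b₂ᵀ. S₀ and S₁ are linearly independent, so a₁b₁ᵀ and a₂b₂ᵀ must span the same plane of matrices: they are the rank-1 matrices of the form x·S₀ + y·S₁.
The 2×2 minor of x·S₀ + y·S₁ on rows {0,1}, columns {0,1} is −8·x² − 16·xy + 24·y² = (-8)·(x + 3·y)(x − y), vanishing at (x:y) = (3:-1) and (1:1).
M₁ = 3·S₀ − S₁ = [[0, 0, 0], [0, -8, -8]] = (-8)·[0, 1][0, 1, 1]ᵀ and M₂ = S₀ + S₁ = [[16, 24, 24], [0, 0, 0]] = 8·[1, 0][2, 3, 3]ᵀ, so take a₁ = [0, 1], b₁ = [0, 1, 1], a₂ = [1, 0], b₂ = [2, 3, 3].
Each slice is an integer combination of E₁ = a₁b₁ᵀ and E₂ = a₂b₂ᵀ: S₀ = −2·E₁ + 2·E₂, S₁ = 2·E₁ + 6·E₂, S₂ = −6·E₁ + 2·E₂; reading off coefficients, c₁ = [-2, 2, -6] and c₂ = [2, 6, 2].
Hence T = [0, 1] ⊗ [0, 1, 1] ⊗ [-2, 2, -6] + [1, 0] ⊗ [2, 3, 3] ⊗ [2, 6, 2], so rank(T) ≤ 2.
These bounds meet, so rank(T) = 2.

rank(T) = 2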